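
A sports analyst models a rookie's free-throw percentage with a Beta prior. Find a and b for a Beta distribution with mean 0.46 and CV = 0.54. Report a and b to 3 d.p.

Var = (CV·μ)² = (0.54×0.46)² = 0.061703.
a+b = μ(1−μ)/Var − 1 = 0.2484/0.061703 − 1 = 3.0258.
Thus a = 0.46·3.0258 = 1.392 and b = 0.54·3.0258 = 1.634.

a = 1.392, b = 1.634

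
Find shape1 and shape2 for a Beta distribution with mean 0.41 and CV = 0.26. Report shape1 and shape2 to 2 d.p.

σ = CV·μ = 0.26×0.41 = 0.10660, so σ² = 0.011364.
s+1 = μ(1−μ)/σ² = 0.2419/0.011364 = 21.2873, so s = shape1+shape2 = 20.2873.
shape1 = μs = 8.32, shape2 = (1−μ)s = 11.97.

shape1 = 8.32, shape2 = 11.97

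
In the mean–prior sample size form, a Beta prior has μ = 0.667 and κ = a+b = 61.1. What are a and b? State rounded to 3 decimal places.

a = μκ = 0.667×61.1 = 40.754 and b = (1−μ)κ = 0.333×61.1 = 20.346.

a = 40.754, b = 20.346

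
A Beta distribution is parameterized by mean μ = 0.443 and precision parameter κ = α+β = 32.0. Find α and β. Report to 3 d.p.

α = 14.176, β = 17.824

α = μκ = 0.443×32.0 = 14.176 and β = (1−μ)κ = 0.557×32.0 = 17.824.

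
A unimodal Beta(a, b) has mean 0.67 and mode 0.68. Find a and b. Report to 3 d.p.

a = 24.120, b = 11.880

With s = a+b: μ = a/s and mode = (a−1)/(s−2). Eliminating a = μs,
μs − 1 = m(s−2) ⇒ s(μ−m) = 1−2m ⇒ s = -0.36/-0.01 = 36.0000.
So a = μs = 24.120, b = (1−μ)s = 11.880.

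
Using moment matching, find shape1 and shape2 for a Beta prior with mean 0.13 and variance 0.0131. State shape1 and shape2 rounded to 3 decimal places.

shape1 = 0.992, shape2 = 6.641

Let s = shape1+shape2. The Beta variance is μ(1−μ)/(s+1).
So s+1 = μ(1−μ)/σ² = (0.13×0.87)/0.0131 = 0.1131/0.0131 = 8.6336, giving s = 7.6336.
Then shape1 = μs = 0.13×7.6336 = 0.992 and shape2 = (1−μ)s = 0.87×7.6336 = 6.641.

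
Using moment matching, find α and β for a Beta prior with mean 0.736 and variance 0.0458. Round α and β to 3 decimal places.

Let s = α+β. The Beta variance is μ(1−μ)/(s+1).
So s+1 = μ(1−μ)/σ² = (0.736×0.264)/0.0458 = 0.194304/0.0458 = 4.2424, giving s = 3.2424.
Then α = μs = 0.736×3.2424 = 2.386 and β = (1−μ)s = 0.264×3.2424 = 0.856.

α = 2.386, β = 0.856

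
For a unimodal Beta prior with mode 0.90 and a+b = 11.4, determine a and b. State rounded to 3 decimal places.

Mode = (a−1)/(κ−2) with κ = a+b, so a−1 = 0.90·9.4 = 8.460.
a = 9.460; b = κ − a = 1.940.

a = 9.460, b = 1.940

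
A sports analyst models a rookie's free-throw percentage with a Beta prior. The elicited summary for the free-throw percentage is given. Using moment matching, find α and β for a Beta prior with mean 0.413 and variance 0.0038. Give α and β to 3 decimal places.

α = 25.935, β = 36.862

By moment matching, α+β = μ(1−μ)/σ² − 1 = (0.413·0.587)/0.0038 − 1 = 63.7976 − 1 = 62.7976.
Since α/(α+β) = μ, α = 0.413·62.7976 = 25.935 and β = 0.587·62.7976 = 36.862.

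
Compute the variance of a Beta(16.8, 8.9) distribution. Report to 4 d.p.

0.0085

μ = 16.8/25.7 = 0.653696; Var = μ(1−μ)/(α+β+1) = 0.2263774/26.7 = 0.0085.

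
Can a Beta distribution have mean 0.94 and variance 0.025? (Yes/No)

The Beta variance bound is σ² < μ(1−μ).
Here μ(1−μ) = 0.94×0.06 = 0.0564, and 0.025 < 0.0564.

Yes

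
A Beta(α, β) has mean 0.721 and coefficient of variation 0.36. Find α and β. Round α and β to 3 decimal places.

α = 1.432, β = 0.554

Var = (CV·μ)² = (0.36×0.721)² = 0.067371.
α+β = μ(1−μ)/Var − 1 = 0.201159/0.067371 − 1 = 1.9858.
Thus α = 0.721·1.9858 = 1.432 and β = 0.279·1.9858 = 0.554.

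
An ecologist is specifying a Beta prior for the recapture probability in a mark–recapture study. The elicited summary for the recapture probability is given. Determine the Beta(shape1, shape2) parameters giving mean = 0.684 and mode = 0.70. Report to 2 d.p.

Let s = shape1+shape2. Mean gives shape1 = μs = 0.684s; mode gives (shape1−1)/(s−2) = 0.70.
Substituting: 0.684s − 1 = 0.70(s−2) = 0.70s − 1.40, so -0.016s = -0.40 and s = 25.0000.
Then shape1 = 0.684×25.0000 = 17.10 and shape2 = s−shape1 = 7.90.

shape1 = 17.10, shape2 = 7.90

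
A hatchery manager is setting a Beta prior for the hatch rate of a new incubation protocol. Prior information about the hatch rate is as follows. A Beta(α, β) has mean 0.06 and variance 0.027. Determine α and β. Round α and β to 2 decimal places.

By moment matching, α+β = μ(1−μ)/σ² − 1 = (0.06·0.94)/0.027 − 1 = 2.0889 − 1 = 1.0889.
Since α/(α+β) = μ, α = 0.06·1.0889 = 0.07 and β = 0.94·1.0889 = 1.02.

α = 0.07, β = 1.02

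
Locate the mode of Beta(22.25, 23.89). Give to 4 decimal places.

0.4814

The density x^(α−1)(1−x)^(β−1) is maximised at (α−1)/(α+β−2) = 21.25/44.14 = 0.4814.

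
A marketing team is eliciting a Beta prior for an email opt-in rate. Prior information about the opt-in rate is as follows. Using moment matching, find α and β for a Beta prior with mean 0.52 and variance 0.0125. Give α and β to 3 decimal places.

Let s = α+β. The Beta variance is μ(1−μ)/(s+1).
So s+1 = μ(1−μ)/σ² = (0.52×0.48)/0.0125 = 0.2496/0.0125 = 19.9680, giving s = 18.9680.
Then α = μs = 0.52×18.9680 = 9.863 and β = (1−μ)s = 0.48×18.9680 = 9.105.

α = 9.863, β = 9.105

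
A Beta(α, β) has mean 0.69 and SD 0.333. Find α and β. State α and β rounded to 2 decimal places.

First σ² = 0.110889. Setting α = μn, β = (1−μ)n with n = α+β,
μ(1−μ)/(n+1) = 0.110889 ⇒ n+1 = 0.2139/0.110889 = 1.9290 ⇒ n = 0.9290.
Hence α = 0.69×0.9290 = 0.64, β = 0.31×0.9290 = 0.29.

α = 0.64, β = 0.29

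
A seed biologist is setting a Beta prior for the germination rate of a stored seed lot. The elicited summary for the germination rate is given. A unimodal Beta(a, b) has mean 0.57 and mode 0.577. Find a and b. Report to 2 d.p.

Let s = a+b. Mean gives a = μs = 0.57s; mode gives (a−1)/(s−2) = 0.577.
Substituting: 0.57s − 1 = 0.577(s−2) = 0.577s − 1.154, so -0.007s = -0.154 and s = 22.0000.
Then a = 0.57×22.0000 = 12.54 and b = s−a = 9.46.

a = 12.54, b = 9.46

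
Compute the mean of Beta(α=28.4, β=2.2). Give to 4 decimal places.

0.9281

E[X] = α/(α+β) = 28.4/30.6 = 0.9281.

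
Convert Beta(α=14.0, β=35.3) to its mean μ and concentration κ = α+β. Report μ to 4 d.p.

κ = α+β = 14.0+35.3 = 49.3; μ = α/κ = 14.0/49.3 = 0.2840.

μ = 0.2840, κ = 49.3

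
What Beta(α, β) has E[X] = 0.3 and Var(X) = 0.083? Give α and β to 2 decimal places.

α = 0.46, β = 1.07

Let s = α+β. The Beta variance is μ(1−μ)/(s+1).
So s+1 = μ(1−μ)/σ² = (0.3×0.7)/0.083 = 0.21/0.083 = 2.5301, giving s = 1.5301.
Then α = μs = 0.3×1.5301 = 0.46 and β = (1−μ)s = 0.7×1.5301 = 1.07.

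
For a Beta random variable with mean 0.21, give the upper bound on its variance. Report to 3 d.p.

Var = μ(1−μ)/(α+β+1), which approaches μ(1−μ) as α+β → 0.
So the supremum is μ(1−μ) = 0.21×0.79 = 0.166.

0.166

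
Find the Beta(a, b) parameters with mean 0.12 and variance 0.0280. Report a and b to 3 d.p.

a = 0.333, b = 2.439

By moment matching, a+b = μ(1−μ)/σ² − 1 = (0.12·0.88)/0.0280 − 1 = 3.7714 − 1 = 2.7714.
Since a/(a+b) = μ, a = 0.12·2.7714 = 0.333 and b = 0.88·2.7714 = 2.439.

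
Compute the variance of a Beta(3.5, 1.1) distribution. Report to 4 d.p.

0.0325

α+β = 4.6 and αβ = 3.85, so Var = αβ/[(α+β)²(α+β+1)] = 3.85/118.496 = 0.0325.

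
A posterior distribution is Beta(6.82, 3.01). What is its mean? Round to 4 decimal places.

E[X] = α/(α+β) = 6.82/9.83 = 0.6938.

0.6938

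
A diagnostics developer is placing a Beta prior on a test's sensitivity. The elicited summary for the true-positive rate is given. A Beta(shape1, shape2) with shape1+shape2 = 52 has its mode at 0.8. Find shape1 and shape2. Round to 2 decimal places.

For shape1,shape2>1 the mode is (shape1−1)/(shape1+shape2−2), so shape1 = mode·(κ−2)+1 = 0.8×50+1 = 41.00.
And shape2 = (1−mode)·(κ−2)+1 = 0.2×50+1 = 11.00.

shape1 = 41.00, shape2 = 11.00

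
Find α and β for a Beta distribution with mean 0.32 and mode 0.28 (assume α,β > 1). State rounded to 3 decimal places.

With s = α+β: μ = α/s and mode = (α−1)/(s−2). Eliminating α = μs,
μs − 1 = m(s−2) ⇒ s(μ−m) = 1−2m ⇒ s = 0.44/0.04 = 11.0000.
So α = μs = 3.520, β = (1−μ)s = 7.480.

α = 3.520, β = 7.480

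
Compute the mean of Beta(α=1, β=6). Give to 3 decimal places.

The Beta mean is α/(α+β) = 1/(1+6) = 0.143.

0.143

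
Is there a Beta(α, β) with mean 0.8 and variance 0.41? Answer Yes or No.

For any Beta, Var(X) < E[X]·(1−E[X]).
Here μ(1−μ) = 0.8×0.2 = 0.16, and 0.41 ≥ 0.16.

No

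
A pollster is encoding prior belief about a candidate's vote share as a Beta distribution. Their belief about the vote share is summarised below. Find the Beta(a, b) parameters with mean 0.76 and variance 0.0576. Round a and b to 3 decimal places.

a = 1.647, b = 0.520

By moment matching, a+b = μ(1−μ)/σ² − 1 = (0.76·0.24)/0.0576 − 1 = 3.1667 − 1 = 2.1667.
Since a/(a+b) = μ, a = 0.76·2.1667 = 1.647 and b = 0.24·2.1667 = 0.520.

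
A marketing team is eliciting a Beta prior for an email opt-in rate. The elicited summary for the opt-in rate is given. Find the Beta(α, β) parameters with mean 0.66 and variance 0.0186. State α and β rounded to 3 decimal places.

α = 7.303, β = 3.762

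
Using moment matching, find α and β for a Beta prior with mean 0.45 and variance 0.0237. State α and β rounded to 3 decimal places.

α = 4.249, β = 5.194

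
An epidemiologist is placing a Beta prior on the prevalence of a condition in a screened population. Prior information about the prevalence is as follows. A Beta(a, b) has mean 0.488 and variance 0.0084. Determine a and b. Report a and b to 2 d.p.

Write ν = a+b; then a = μν and Var = μ(1−μ)/(ν+1).
ν = μ(1−μ)/Var − 1 = 0.249856/0.0084 − 1 = 28.7448.
a = 0.488·28.7448 = 14.03, b = 0.512·28.7448 = 14.72.

a = 14.03, b = 14.72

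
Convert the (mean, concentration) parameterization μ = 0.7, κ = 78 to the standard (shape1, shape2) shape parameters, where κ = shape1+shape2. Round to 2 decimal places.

shape1 = μκ = 0.7×78 = 54.60 and shape2 = (1−μ)κ = 0.3×78 = 23.40.

shape1 = 54.60, shape2 = 23.40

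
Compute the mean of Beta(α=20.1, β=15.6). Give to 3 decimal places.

E[X] = α/(α+β) = 20.1/35.7 = 0.563.

0.563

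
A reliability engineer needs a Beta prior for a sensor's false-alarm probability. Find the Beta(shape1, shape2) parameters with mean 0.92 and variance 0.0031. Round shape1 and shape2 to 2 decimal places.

Let s = shape1+shape2. The Beta variance is μ(1−μ)/(s+1).
So s+1 = μ(1−μ)/σ² = (0.92×0.08)/0.0031 = 0.0736/0.0031 = 23.7419, giving s = 22.7419.
Then shape1 = μs = 0.92×22.7419 = 20.92 and shape2 = (1−μ)s = 0.08×22.7419 = 1.82.

shape1 = 20.92, shape2 = 1.82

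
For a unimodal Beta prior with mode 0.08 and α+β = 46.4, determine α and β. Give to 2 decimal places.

α = 4.55, β = 41.85

For α,β>1 the mode is (α−1)/(α+β−2), so α = mode·(κ−2)+1 = 0.08×44.4+1 = 4.55.
And β = (1−mode)·(κ−2)+1 = 0.92×44.4+1 = 41.85.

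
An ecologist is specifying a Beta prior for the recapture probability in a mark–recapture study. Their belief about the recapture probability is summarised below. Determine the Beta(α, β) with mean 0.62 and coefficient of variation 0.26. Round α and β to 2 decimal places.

α = 5.00, β = 3.07

Var = (CV·μ)² = (0.26×0.62)² = 0.025985.
α+β = μ(1−μ)/Var − 1 = 0.2356/0.025985 − 1 = 8.0666.
Thus α = 0.62·8.0666 = 5.00 and β = 0.38·8.0666 = 3.07.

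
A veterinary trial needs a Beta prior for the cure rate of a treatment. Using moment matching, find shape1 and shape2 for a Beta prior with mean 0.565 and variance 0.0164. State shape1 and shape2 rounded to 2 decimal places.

Let s = shape1+shape2. The Beta variance is μ(1−μ)/(s+1).
So s+1 = μ(1−μ)/σ² = (0.565×0.435)/0.0164 = 0.245775/0.0164 = 14.9863, giving s = 13.9863.
Then shape1 = μs = 0.565×13.9863 = 7.90 and shape2 = (1−μ)s = 0.435×13.9863 = 6.08.

shape1 = 7.90, shape2 = 6.08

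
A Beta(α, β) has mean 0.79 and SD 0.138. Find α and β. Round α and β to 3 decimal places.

α = 6.092, β = 1.619

First σ² = 0.019044. Setting α = μn, β = (1−μ)n with n = α+β,
μ(1−μ)/(n+1) = 0.019044 ⇒ n+1 = 0.1659/0.019044 = 8.7114 ⇒ n = 7.7114.
Hence α = 0.79×7.7114 = 6.092, β = 0.21×7.7114 = 1.619.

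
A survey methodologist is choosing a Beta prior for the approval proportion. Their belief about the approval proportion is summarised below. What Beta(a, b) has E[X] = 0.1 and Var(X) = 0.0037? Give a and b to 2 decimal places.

a = 2.33, b = 20.99

Let s = a+b. The Beta variance is μ(1−μ)/(s+1).
So s+1 = μ(1−μ)/σ² = (0.1×0.9)/0.0037 = 0.09/0.0037 = 24.3243, giving s = 23.3243.
Then a = μs = 0.1×23.3243 = 2.33 and b = (1−μ)s = 0.9×23.3243 = 20.99.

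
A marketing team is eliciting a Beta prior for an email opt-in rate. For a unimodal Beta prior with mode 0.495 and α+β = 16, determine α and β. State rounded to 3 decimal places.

α = 7.930, β = 8.070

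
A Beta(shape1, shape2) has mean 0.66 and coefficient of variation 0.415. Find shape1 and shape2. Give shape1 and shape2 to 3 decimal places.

shape1 = 1.314, shape2 = 0.677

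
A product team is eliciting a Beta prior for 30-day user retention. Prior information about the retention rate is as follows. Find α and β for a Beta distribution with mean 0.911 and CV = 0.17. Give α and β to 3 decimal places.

α = 2.169, β = 0.212

σ = CV·μ = 0.17×0.911 = 0.15487, so σ² = 0.023985.
s+1 = μ(1−μ)/σ² = 0.081079/0.023985 = 3.3804, so s = α+β = 2.3804.
α = μs = 2.169, β = (1−μ)s = 0.212.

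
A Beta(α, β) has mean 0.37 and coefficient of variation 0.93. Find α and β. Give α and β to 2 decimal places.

α = 0.36, β = 0.61

σ = CV·μ = 0.93×0.37 = 0.34410, so σ² = 0.118405.
s+1 = μ(1−μ)/σ² = 0.2331/0.118405 = 1.9687, so s = α+β = 0.9687.
α = μs = 0.36, β = (1−μ)s = 0.61.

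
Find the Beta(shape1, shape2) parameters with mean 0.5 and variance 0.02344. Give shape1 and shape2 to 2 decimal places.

shape1 = 4.83, shape2 = 4.83

Let s = shape1+shape2. The Beta variance is μ(1−μ)/(s+1).
So s+1 = μ(1−μ)/σ² = (0.5×0.5)/0.02344 = 0.25/0.02344 = 10.6655, giving s = 9.6655.
Then shape1 = μs = 0.5×9.6655 = 4.83 and shape2 = (1−μ)s = 0.5×9.6655 = 4.83.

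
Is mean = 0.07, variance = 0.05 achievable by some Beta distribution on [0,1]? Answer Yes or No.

Yes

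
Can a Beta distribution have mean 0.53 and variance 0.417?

No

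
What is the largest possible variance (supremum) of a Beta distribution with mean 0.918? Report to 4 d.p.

For fixed mean μ the Beta variance is μ(1−μ)/(α+β+1), increasing as α+β decreases.
Its least upper bound (not attained) is μ(1−μ) = 0.918·0.082 = 0.0753.

0.0753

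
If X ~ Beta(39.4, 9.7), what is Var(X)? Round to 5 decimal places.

0.00316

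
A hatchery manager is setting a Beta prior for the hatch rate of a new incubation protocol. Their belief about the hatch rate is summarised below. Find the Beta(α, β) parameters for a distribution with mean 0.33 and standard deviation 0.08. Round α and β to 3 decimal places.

α = 11.070, β = 22.476

First σ² = 0.0064. Setting α = μn, β = (1−μ)n with n = α+β,
μ(1−μ)/(n+1) = 0.0064 ⇒ n+1 = 0.2211/0.0064 = 34.5469 ⇒ n = 33.5469.
Hence α = 0.33×33.5469 = 11.070, β = 0.67×33.5469 = 22.476.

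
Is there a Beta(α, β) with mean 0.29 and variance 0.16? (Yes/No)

Yes

For any Beta, Var(X) < E[X]·(1−E[X]).
Here μ(1−μ) = 0.29×0.71 = 0.2059, and 0.16 < 0.2059.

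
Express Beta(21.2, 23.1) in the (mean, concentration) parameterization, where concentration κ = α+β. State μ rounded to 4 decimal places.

κ = α+β = 21.2+23.1 = 44.3; μ = α/κ = 21.2/44.3 = 0.4786.

μ = 0.4786, κ = 44.3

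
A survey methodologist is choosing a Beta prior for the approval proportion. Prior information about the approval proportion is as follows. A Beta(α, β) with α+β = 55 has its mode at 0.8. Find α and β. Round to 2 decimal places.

α = 43.40, β = 11.60

Since the density peak of Beta(α,β) is at (α−1)/(α+β−2),
α = 1 + 0.8(55−2) = 43.40 and β = 55 − 43.40 = 11.60.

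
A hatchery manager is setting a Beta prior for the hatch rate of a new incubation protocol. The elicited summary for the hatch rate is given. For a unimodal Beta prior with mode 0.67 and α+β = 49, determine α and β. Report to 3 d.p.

α = 32.490, β = 16.510

For α,β>1 the mode is (α−1)/(α+β−2), so α = mode·(κ−2)+1 = 0.67×47+1 = 32.490.
And β = (1−mode)·(κ−2)+1 = 0.33×47+1 = 16.510.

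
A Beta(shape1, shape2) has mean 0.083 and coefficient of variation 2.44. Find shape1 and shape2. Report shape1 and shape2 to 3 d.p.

Var = (CV·μ)² = (2.44×0.083)² = 0.041014.
shape1+shape2 = μ(1−μ)/Var − 1 = 0.076111/0.041014 − 1 = 0.8557.
Thus shape1 = 0.083·0.8557 = 0.071 and shape2 = 0.917·0.8557 = 0.785.

shape1 = 0.071, shape2 = 0.785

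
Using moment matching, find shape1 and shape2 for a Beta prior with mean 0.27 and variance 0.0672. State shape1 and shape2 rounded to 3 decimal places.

Let s = shape1+shape2. The Beta variance is μ(1−μ)/(s+1).
So s+1 = μ(1−μ)/σ² = (0.27×0.73)/0.0672 = 0.1971/0.0672 = 2.9330, giving s = 1.9330.
Then shape1 = μs = 0.27×1.9330 = 0.522 and shape2 = (1−μ)s = 0.73×1.9330 = 1.411.

shape1 = 0.522, shape2 = 1.411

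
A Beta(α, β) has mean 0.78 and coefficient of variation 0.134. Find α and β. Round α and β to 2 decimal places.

Var = (CV·μ)² = (0.134×0.78)² = 0.010924.
α+β = μ(1−μ)/Var − 1 = 0.1716/0.010924 − 1 = 14.7079.
Thus α = 0.78·14.7079 = 11.47 and β = 0.22·14.7079 = 3.24.

α = 11.47, β = 3.24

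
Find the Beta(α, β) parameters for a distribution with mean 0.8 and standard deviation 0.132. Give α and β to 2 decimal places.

First σ² = 0.017424. Setting α = μn, β = (1−μ)n with n = α+β,
μ(1−μ)/(n+1) = 0.017424 ⇒ n+1 = 0.16/0.017424 = 9.1827 ⇒ n = 8.1827.
Hence α = 0.8×8.1827 = 6.55, β = 0.2×8.1827 = 1.64.

α = 6.55, β = 1.64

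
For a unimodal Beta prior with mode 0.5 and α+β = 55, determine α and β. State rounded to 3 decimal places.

Mode = (α−1)/(κ−2) with κ = α+β, so α−1 = 0.5·53 = 26.500.
α = 27.500; β = κ − α = 27.500.

α = 27.500, β = 27.500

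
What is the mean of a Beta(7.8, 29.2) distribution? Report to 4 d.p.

E[X] = α/(α+β) = 7.8/37.0 = 0.2108.

0.2108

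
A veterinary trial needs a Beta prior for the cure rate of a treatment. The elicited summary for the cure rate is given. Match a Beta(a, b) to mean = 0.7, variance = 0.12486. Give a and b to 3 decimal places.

Let s = a+b. The Beta variance is μ(1−μ)/(s+1).
So s+1 = μ(1−μ)/σ² = (0.7×0.3)/0.12486 = 0.21/0.12486 = 1.6819, giving s = 0.6819.
Then a = μs = 0.7×0.6819 = 0.477 and b = (1−μ)s = 0.3×0.6819 = 0.205.

a = 0.477, b = 0.205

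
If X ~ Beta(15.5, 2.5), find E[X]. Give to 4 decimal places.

0.8611

The Beta mean is α/(α+β) = 15.5/(15.5+2.5) = 0.8611.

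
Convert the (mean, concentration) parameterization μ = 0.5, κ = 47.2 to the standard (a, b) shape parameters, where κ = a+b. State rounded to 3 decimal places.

a = μκ = 0.5×47.2 = 23.600 and b = (1−μ)κ = 0.5×47.2 = 23.600.

a = 23.600, b = 23.600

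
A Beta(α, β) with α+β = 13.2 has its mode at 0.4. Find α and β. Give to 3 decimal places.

α = 5.480, β = 7.720

Mode = (α−1)/(κ−2) with κ = α+β, so α−1 = 0.4·11.2 = 4.480.
α = 5.480; β = κ − α = 7.720.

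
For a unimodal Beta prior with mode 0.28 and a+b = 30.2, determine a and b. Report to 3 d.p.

a = 8.896, b = 21.304

Mode = (a−1)/(κ−2) with κ = a+b, so a−1 = 0.28·28.2 = 7.896.
a = 8.896; b = κ − a = 21.304.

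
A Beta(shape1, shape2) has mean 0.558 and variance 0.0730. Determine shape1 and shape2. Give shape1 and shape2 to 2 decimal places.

shape1 = 1.33, shape2 = 1.05

By moment matching, shape1+shape2 = μ(1−μ)/σ² − 1 = (0.558·0.442)/0.0730 − 1 = 3.3786 − 1 = 2.3786.
Since shape1/(shape1+shape2) = μ, shape1 = 0.558·2.3786 = 1.33 and shape2 = 0.442·2.3786 = 1.05.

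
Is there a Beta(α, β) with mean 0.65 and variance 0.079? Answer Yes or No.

Yes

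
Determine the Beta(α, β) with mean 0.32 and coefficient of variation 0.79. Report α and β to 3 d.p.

α = 0.770, β = 1.635

Var = (CV·μ)² = (0.79×0.32)² = 0.063908.
α+β = μ(1−μ)/Var − 1 = 0.2176/0.063908 − 1 = 2.4049.
Thus α = 0.32·2.4049 = 0.770 and β = 0.68·2.4049 = 1.635.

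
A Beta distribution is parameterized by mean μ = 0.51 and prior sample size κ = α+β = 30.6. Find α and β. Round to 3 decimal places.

α = μκ = 0.51×30.6 = 15.606 and β = (1−μ)κ = 0.49×30.6 = 14.994.

α = 15.606, β = 14.994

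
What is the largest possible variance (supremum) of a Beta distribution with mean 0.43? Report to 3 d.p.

0.245

For fixed mean μ the Beta variance is μ(1−μ)/(α+β+1), increasing as α+β decreases.
Its least upper bound (not attained) is μ(1−μ) = 0.43·0.57 = 0.245.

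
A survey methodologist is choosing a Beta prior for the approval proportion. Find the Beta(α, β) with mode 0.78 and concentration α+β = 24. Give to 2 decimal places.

α = 18.16, β = 5.84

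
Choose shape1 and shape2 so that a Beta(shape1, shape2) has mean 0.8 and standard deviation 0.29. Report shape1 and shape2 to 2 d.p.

shape1 = 0.72, shape2 = 0.18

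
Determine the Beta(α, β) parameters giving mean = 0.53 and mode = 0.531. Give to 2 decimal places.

With s = α+β: μ = α/s and mode = (α−1)/(s−2). Eliminating α = μs,
μs − 1 = m(s−2) ⇒ s(μ−m) = 1−2m ⇒ s = -0.062/-0.001 = 62.0000.
So α = μs = 32.86, β = (1−μ)s = 29.14.

α = 32.86, β = 29.14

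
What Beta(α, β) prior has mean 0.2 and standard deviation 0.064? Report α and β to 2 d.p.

α = 7.61, β = 30.45

σ² = 0.064² = 0.004096.
With s = α+β, Var = μ(1−μ)/(s+1), so s+1 = (0.2×0.8)/0.004096 = 39.0625 and s = 38.0625.
α = μs = 7.61, β = (1−μ)s = 30.45.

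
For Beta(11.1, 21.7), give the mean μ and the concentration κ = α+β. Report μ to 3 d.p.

μ = 0.338, κ = 32.8

κ = α+β = 11.1+21.7 = 32.8; μ = α/κ = 11.1/32.8 = 0.338.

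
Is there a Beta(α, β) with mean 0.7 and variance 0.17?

Yes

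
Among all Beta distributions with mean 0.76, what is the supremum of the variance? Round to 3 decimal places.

For fixed mean μ the Beta variance is μ(1−μ)/(α+β+1), increasing as α+β decreases.
Its least upper bound (not attained) is μ(1−μ) = 0.76·0.24 = 0.182.

0.182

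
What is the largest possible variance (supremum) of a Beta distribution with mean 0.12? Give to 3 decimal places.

Var = μ(1−μ)/(α+β+1), which approaches μ(1−μ) as α+β → 0.
So the supremum is μ(1−μ) = 0.12×0.88 = 0.106.

0.106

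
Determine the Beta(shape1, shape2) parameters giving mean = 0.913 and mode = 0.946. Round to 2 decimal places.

shape1 = 24.68, shape2 = 2.35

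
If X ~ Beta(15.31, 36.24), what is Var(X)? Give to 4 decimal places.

0.0040

α+β = 51.55 and αβ = 554.8344, so Var = αβ/[(α+β)²(α+β+1)] = 554.8344/139646.501375 = 0.0040.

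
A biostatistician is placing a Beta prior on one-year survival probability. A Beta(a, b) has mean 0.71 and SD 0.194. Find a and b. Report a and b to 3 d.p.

a = 3.174, b = 1.297

σ² = 0.194² = 0.037636.
With s = a+b, Var = μ(1−μ)/(s+1), so s+1 = (0.71×0.29)/0.037636 = 5.4708 and s = 4.4708.
a = μs = 3.174, b = (1−μ)s = 1.297.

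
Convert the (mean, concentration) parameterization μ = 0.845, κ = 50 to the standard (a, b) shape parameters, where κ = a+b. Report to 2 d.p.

a = 42.25, b = 7.75

a = μκ = 0.845×50 = 42.25 and b = (1−μ)κ = 0.155×50 = 7.75.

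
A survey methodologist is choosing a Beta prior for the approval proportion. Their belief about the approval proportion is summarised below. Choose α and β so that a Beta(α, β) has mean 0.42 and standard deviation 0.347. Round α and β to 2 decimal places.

Variance = 0.347² = 0.120409. The moment-matching identity α+β = μ(1−μ)/Var − 1 gives
α+β = 0.2436/0.120409 − 1 = 1.0231, so α = μ·1.0231 = 0.43 and β = (1−μ)·1.0231 = 0.59.

α = 0.43, β = 0.59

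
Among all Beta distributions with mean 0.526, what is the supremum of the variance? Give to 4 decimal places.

0.2493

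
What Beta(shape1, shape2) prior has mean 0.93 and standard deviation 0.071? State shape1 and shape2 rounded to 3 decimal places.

Variance = 0.071² = 0.005041. The moment-matching identity shape1+shape2 = μ(1−μ)/Var − 1 gives
shape1+shape2 = 0.0651/0.005041 − 1 = 11.9141, so shape1 = μ·11.9141 = 11.080 and shape2 = (1−μ)·11.9141 = 0.834.

shape1 = 11.080, shape2 = 0.834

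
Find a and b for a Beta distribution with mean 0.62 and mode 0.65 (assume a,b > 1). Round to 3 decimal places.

Let s = a+b. Mean gives a = μs = 0.62s; mode gives (a−1)/(s−2) = 0.65.
Substituting: 0.62s − 1 = 0.65(s−2) = 0.65s − 1.30, so -0.03s = -0.30 and s = 10.0000.
Then a = 0.62×10.0000 = 6.200 and b = s−a = 3.800.

a = 6.200, b = 3.800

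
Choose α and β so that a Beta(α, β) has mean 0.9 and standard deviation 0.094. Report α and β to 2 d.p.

α = 8.27, β = 0.92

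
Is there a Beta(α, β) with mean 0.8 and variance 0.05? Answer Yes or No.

A Beta with mean μ has variance μ(1−μ)/(α+β+1) < μ(1−μ).
Here μ(1−μ) = 0.8×0.2 = 0.16, and 0.05 < 0.16.

Yes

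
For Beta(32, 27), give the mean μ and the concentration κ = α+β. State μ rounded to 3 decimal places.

κ = α+β = 32+27 = 59; μ = α/κ = 32/59 = 0.542.

μ = 0.542, κ = 59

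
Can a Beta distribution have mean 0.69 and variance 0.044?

The Beta variance bound is σ² < μ(1−μ).
Here μ(1−μ) = 0.69×0.31 = 0.2139, and 0.044 < 0.2139.

Yes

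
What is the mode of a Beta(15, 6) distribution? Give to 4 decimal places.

0.7368

With α,β > 1, mode = (α−1)/(α+β−2) = 14/19 = 0.7368.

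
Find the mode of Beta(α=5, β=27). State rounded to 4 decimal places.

With α,β > 1, mode = (α−1)/(α+β−2) = 4/30 = 0.1333.

0.1333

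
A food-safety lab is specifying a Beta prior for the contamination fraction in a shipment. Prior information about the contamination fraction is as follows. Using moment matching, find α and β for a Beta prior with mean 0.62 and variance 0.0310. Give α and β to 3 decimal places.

Let s = α+β. The Beta variance is μ(1−μ)/(s+1).
So s+1 = μ(1−μ)/σ² = (0.62×0.38)/0.0310 = 0.2356/0.0310 = 7.6000, giving s = 6.6000.
Then α = μs = 0.62×6.6000 = 4.092 and β = (1−μ)s = 0.38×6.6000 = 2.508.

α = 4.092, β = 2.508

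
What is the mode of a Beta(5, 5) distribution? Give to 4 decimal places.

With α,β > 1, mode = (α−1)/(α+β−2) = 4/8 = 0.5000.

0.5000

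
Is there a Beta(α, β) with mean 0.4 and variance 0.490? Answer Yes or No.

No

The Beta variance bound is σ² < μ(1−μ).
Here μ(1−μ) = 0.4×0.6 = 0.24, and 0.490 ≥ 0.24.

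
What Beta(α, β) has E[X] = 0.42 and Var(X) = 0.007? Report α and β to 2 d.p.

α = 14.20, β = 19.60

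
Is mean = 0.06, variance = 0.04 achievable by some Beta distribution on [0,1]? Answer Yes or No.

A Beta with mean μ has variance μ(1−μ)/(α+β+1) < μ(1−μ).
Here μ(1−μ) = 0.06×0.94 = 0.0564, and 0.04 < 0.0564.

Yes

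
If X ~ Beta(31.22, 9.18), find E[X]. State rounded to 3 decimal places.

0.773

The Beta mean is α/(α+β) = 31.22/(31.22+9.18) = 0.773.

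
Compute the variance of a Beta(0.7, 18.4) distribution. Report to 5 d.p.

0.00176

Var = αβ/[(α+β)²(α+β+1)] = (0.7×18.4)/(19.1²×20.1) = 12.88/7332.681 = 0.00176.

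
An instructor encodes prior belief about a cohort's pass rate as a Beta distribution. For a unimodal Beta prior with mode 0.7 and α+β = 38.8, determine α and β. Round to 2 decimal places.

α = 26.76, β = 12.04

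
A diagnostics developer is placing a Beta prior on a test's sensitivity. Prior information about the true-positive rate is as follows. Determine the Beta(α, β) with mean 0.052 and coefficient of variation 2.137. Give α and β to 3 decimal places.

Var = (CV·μ)² = (2.137×0.052)² = 0.012349.
α+β = μ(1−μ)/Var − 1 = 0.049296/0.012349 − 1 = 2.9920.
Thus α = 0.052·2.9920 = 0.156 and β = 0.948·2.9920 = 2.836.

α = 0.156, β = 2.836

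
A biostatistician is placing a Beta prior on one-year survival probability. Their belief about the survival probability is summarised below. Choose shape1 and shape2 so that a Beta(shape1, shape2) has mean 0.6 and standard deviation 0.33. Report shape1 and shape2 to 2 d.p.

First σ² = 0.1089. Setting shape1 = μn, shape2 = (1−μ)n with n = shape1+shape2,
μ(1−μ)/(n+1) = 0.1089 ⇒ n+1 = 0.24/0.1089 = 2.2039 ⇒ n = 1.2039.
Hence shape1 = 0.6×1.2039 = 0.72, shape2 = 0.4×1.2039 = 0.48.

shape1 = 0.72, shape2 = 0.48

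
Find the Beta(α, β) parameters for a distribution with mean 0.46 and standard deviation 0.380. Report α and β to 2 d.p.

First σ² = 0.144400. Setting α = μn, β = (1−μ)n with n = α+β,
μ(1−μ)/(n+1) = 0.144400 ⇒ n+1 = 0.2484/0.144400 = 1.7202 ⇒ n = 0.7202.
Hence α = 0.46×0.7202 = 0.33, β = 0.54×0.7202 = 0.39.

α = 0.33, β = 0.39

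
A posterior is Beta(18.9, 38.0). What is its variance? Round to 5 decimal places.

0.00383

α+β = 56.9 and αβ = 718.20, so Var = αβ/[(α+β)²(α+β+1)] = 718.20/187457.619 = 0.00383.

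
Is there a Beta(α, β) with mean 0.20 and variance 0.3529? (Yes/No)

No

The Beta variance bound is σ² < μ(1−μ).
Here μ(1−μ) = 0.20×0.80 = 0.1600, and 0.3529 ≥ 0.1600.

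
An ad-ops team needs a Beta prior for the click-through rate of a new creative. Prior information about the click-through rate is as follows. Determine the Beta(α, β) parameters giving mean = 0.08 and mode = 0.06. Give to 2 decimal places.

α = 3.52, β = 40.48

Let s = α+β. Mean gives α = μs = 0.08s; mode gives (α−1)/(s−2) = 0.06.
Substituting: 0.08s − 1 = 0.06(s−2) = 0.06s − 0.12, so 0.02s = 0.88 and s = 44.0000.
Then α = 0.08×44.0000 = 3.52 and β = s−α = 40.48.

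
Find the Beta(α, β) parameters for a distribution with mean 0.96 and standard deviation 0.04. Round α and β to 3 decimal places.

σ² = 0.04² = 0.0016.
With s = α+β, Var = μ(1−μ)/(s+1), so s+1 = (0.96×0.04)/0.0016 = 24.0000 and s = 23.0000.
α = μs = 22.080, β = (1−μ)s = 0.920.

α = 22.080, β = 0.920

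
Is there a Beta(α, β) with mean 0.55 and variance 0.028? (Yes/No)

A Beta with mean μ has variance μ(1−μ)/(α+β+1) < μ(1−μ).
Here μ(1−μ) = 0.55×0.45 = 0.2475, and 0.028 < 0.2475.

Yes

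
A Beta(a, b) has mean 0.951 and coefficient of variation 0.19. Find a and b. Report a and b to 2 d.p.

a = 0.41, b = 0.02

σ = CV·μ = 0.19×0.951 = 0.18069, so σ² = 0.032649.
s+1 = μ(1−μ)/σ² = 0.046599/0.032649 = 1.4273, so s = a+b = 0.4273.
a = μs = 0.41, b = (1−μ)s = 0.02.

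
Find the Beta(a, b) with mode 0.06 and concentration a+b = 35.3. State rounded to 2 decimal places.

Since the density peak of Beta(a,b) is at (a−1)/(a+b−2),
a = 1 + 0.06(35.3−2) = 3.00 and b = 35.3 − 3.00 = 32.30.

a = 3.00, b = 32.30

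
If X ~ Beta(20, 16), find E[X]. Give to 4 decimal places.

The Beta mean is α/(α+β) = 20/(20+16) = 0.5556.

0.5556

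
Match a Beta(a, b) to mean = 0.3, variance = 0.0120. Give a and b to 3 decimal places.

a = 4.950, b = 11.550

Write ν = a+b; then a = μν and Var = μ(1−μ)/(ν+1).
ν = μ(1−μ)/Var − 1 = 0.21/0.0120 − 1 = 16.5000.
a = 0.3·16.5000 = 4.950, b = 0.7·16.5000 = 11.550.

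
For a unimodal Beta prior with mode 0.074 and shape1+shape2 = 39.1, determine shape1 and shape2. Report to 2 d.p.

Since the density peak of Beta(shape1,shape2) is at (shape1−1)/(shape1+shape2−2),
shape1 = 1 + 0.074(39.1−2) = 3.75 and shape2 = 39.1 − 3.75 = 35.35.

shape1 = 3.75, shape2 = 35.35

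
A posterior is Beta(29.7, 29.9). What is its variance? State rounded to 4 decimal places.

0.0041

μ = 29.7/59.6 = 0.498322; Var = μ(1−μ)/(α+β+1) = 0.2499972/60.6 = 0.0041.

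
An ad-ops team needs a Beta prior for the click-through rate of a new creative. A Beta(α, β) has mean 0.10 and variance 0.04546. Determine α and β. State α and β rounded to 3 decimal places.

α = 0.098, β = 0.882

By moment matching, α+β = μ(1−μ)/σ² − 1 = (0.10·0.90)/0.04546 − 1 = 1.9798 − 1 = 0.9798.
Since α/(α+β) = μ, α = 0.10·0.9798 = 0.098 and β = 0.90·0.9798 = 0.882.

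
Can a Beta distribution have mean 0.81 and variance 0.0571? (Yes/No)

For any Beta, Var(X) < E[X]·(1−E[X]).
Here μ(1−μ) = 0.81×0.19 = 0.1539, and 0.0571 < 0.1539.

Yes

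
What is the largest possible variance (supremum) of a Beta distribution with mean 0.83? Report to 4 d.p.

For fixed mean μ the Beta variance is μ(1−μ)/(α+β+1), increasing as α+β decreases.
Its least upper bound (not attained) is μ(1−μ) = 0.83·0.17 = 0.1411.

0.1411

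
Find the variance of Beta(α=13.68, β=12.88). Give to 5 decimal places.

0.00906

α+β = 26.56 and αβ = 176.1984, so Var = αβ/[(α+β)²(α+β+1)] = 176.1984/19441.750016 = 0.00906.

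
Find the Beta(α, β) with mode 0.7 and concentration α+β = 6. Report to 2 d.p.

α = 3.80, β = 2.20

Mode = (α−1)/(κ−2) with κ = α+β, so α−1 = 0.7·4 = 2.80.
α = 3.80; β = κ − α = 2.20.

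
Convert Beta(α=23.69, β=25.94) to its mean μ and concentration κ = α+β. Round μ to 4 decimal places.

μ = 0.4773, κ = 49.63

κ = α+β = 23.69+25.94 = 49.63; μ = α/κ = 23.69/49.63 = 0.4773.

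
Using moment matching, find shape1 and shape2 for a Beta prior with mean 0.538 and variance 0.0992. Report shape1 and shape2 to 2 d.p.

Let s = shape1+shape2. The Beta variance is μ(1−μ)/(s+1).
So s+1 = μ(1−μ)/σ² = (0.538×0.462)/0.0992 = 0.248556/0.0992 = 2.5056, giving s = 1.5056.
Then shape1 = μs = 0.538×1.5056 = 0.81 and shape2 = (1−μ)s = 0.462×1.5056 = 0.70.

shape1 = 0.81, shape2 = 0.70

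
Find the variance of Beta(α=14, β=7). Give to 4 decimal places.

0.0101

α+β = 21 and αβ = 98, so Var = αβ/[(α+β)²(α+β+1)] = 98/9702 = 0.0101.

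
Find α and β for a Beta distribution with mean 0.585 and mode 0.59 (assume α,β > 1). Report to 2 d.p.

α = 21.06, β = 14.94

With s = α+β: μ = α/s and mode = (α−1)/(s−2). Eliminating α = μs,
μs − 1 = m(s−2) ⇒ s(μ−m) = 1−2m ⇒ s = -0.18/-0.005 = 36.0000.
So α = μs = 21.06, β = (1−μ)s = 14.94.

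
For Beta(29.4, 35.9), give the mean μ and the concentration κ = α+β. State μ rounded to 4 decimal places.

μ = 0.4502, κ = 65.3

κ = α+β = 29.4+35.9 = 65.3; μ = α/κ = 29.4/65.3 = 0.4502.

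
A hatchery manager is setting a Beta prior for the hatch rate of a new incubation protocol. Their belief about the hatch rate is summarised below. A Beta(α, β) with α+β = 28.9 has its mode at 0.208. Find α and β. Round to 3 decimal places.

α = 6.595, β = 22.305

For α,β>1 the mode is (α−1)/(α+β−2), so α = mode·(κ−2)+1 = 0.208×26.9+1 = 6.595.
And β = (1−mode)·(κ−2)+1 = 0.792×26.9+1 = 22.305.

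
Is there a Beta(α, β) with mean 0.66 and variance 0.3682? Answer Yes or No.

No

A Beta with mean μ has variance μ(1−μ)/(α+β+1) < μ(1−μ).
Here μ(1−μ) = 0.66×0.34 = 0.2244, and 0.3682 ≥ 0.2244.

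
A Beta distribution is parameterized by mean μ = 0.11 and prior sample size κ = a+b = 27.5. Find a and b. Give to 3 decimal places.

a = μκ = 0.11×27.5 = 3.025 and b = (1−μ)κ = 0.89×27.5 = 24.475.

a = 3.025, b = 24.475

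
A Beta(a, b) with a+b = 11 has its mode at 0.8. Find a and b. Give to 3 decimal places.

a = 8.200, b = 2.800

Mode = (a−1)/(κ−2) with κ = a+b, so a−1 = 0.8·9 = 7.200.
a = 8.200; b = κ − a = 2.800.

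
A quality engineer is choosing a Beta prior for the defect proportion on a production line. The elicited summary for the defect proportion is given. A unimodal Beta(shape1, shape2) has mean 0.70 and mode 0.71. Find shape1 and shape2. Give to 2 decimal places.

Let s = shape1+shape2. Mean gives shape1 = μs = 0.70s; mode gives (shape1−1)/(s−2) = 0.71.
Substituting: 0.70s − 1 = 0.71(s−2) = 0.71s − 1.42, so -0.01s = -0.42 and s = 42.0000.
Then shape1 = 0.70×42.0000 = 29.40 and shape2 = s−shape1 = 12.60.

shape1 = 29.40, shape2 = 12.60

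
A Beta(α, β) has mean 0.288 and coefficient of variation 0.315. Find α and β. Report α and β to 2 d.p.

Var = (CV·μ)² = (0.315×0.288)² = 0.008230.
α+β = μ(1−μ)/Var − 1 = 0.205056/0.008230 − 1 = 23.9153.
Thus α = 0.288·23.9153 = 6.89 and β = 0.712·23.9153 = 17.03.

α = 6.89, β = 17.03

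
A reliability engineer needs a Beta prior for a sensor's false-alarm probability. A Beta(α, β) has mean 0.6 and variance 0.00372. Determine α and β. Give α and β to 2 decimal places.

α = 38.11, β = 25.41

By moment matching, α+β = μ(1−μ)/σ² − 1 = (0.6·0.4)/0.00372 − 1 = 64.5161 − 1 = 63.5161.
Since α/(α+β) = μ, α = 0.6·63.5161 = 38.11 and β = 0.4·63.5161 = 25.41.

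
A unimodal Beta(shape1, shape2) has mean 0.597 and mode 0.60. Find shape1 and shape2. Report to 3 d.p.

shape1 = 39.800, shape2 = 26.867

With s = shape1+shape2: μ = shape1/s and mode = (shape1−1)/(s−2). Eliminating shape1 = μs,
μs − 1 = m(s−2) ⇒ s(μ−m) = 1−2m ⇒ s = -0.20/-0.003 = 66.6667.
So shape1 = μs = 39.800, shape2 = (1−μ)s = 26.867.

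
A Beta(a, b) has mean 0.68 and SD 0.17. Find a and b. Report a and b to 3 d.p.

σ² = 0.17² = 0.0289.
With s = a+b, Var = μ(1−μ)/(s+1), so s+1 = (0.68×0.32)/0.0289 = 7.5294 and s = 6.5294.
a = μs = 4.440, b = (1−μ)s = 2.089.

a = 4.440, b = 2.089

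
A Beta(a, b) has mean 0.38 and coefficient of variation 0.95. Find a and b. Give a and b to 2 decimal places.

a = 0.31, b = 0.50

Var = (CV·μ)² = (0.95×0.38)² = 0.130321.
a+b = μ(1−μ)/Var − 1 = 0.2356/0.130321 − 1 = 0.8078.
Thus a = 0.38·0.8078 = 0.31 and b = 0.62·0.8078 = 0.50.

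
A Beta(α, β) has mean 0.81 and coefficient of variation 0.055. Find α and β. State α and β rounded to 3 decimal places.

σ = CV·μ = 0.055×0.81 = 0.04455, so σ² = 0.001985.
s+1 = μ(1−μ)/σ² = 0.1539/0.001985 = 77.5431, so s = α+β = 76.5431.
α = μs = 62.000, β = (1−μ)s = 14.543.

α = 62.000, β = 14.543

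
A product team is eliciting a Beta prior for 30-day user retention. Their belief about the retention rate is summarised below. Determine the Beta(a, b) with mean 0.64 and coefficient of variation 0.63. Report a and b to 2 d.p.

a = 0.27, b = 0.15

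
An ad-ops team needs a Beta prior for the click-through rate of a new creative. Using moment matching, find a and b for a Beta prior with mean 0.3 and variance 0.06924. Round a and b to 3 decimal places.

a = 0.610, b = 1.423

Write ν = a+b; then a = μν and Var = μ(1−μ)/(ν+1).
ν = μ(1−μ)/Var − 1 = 0.21/0.06924 − 1 = 2.0329.
a = 0.3·2.0329 = 0.610, b = 0.7·2.0329 = 1.423.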